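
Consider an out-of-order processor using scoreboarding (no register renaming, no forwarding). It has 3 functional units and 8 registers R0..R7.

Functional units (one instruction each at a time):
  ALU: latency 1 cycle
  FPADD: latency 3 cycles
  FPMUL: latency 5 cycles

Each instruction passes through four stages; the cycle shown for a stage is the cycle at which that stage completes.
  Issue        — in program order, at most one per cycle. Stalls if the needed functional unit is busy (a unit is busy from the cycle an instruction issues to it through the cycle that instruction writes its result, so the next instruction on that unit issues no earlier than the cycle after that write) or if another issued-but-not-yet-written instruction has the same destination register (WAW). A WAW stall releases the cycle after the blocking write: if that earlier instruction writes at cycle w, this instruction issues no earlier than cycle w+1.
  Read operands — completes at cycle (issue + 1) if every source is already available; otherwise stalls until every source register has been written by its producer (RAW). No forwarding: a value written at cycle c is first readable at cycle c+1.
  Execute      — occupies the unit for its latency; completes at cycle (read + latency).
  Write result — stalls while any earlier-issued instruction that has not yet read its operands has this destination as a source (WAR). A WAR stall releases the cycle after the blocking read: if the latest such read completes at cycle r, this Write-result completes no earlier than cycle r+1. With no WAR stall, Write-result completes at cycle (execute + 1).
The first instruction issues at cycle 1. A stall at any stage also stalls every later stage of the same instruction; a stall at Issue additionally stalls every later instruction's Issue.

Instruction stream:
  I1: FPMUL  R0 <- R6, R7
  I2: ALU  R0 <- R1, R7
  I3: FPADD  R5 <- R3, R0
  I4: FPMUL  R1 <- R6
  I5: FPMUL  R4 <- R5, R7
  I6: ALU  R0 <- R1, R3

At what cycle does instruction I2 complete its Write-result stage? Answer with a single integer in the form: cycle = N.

cycle = 12

[1] I1→FPMUL
[2] I1 RO
[7] I1 EX
[8] I1 WR R0
[9] I2→ALU
[10] I2 RO | I3→FPADD
[11] I2 EX | I4→FPMUL
[12] I2 WR R0 | I4 RO
[13] I3 RO
[16] I3 EX
[17] I3 WR R5 | I4 EX
[18] I4 WR R1
[19] I5→FPMUL
[20] I5 RO | I6→ALU
[21] I6 RO
[22] I6 EX
[23] I6 WR R0
[25] I5 EX
[26] I5 WR R4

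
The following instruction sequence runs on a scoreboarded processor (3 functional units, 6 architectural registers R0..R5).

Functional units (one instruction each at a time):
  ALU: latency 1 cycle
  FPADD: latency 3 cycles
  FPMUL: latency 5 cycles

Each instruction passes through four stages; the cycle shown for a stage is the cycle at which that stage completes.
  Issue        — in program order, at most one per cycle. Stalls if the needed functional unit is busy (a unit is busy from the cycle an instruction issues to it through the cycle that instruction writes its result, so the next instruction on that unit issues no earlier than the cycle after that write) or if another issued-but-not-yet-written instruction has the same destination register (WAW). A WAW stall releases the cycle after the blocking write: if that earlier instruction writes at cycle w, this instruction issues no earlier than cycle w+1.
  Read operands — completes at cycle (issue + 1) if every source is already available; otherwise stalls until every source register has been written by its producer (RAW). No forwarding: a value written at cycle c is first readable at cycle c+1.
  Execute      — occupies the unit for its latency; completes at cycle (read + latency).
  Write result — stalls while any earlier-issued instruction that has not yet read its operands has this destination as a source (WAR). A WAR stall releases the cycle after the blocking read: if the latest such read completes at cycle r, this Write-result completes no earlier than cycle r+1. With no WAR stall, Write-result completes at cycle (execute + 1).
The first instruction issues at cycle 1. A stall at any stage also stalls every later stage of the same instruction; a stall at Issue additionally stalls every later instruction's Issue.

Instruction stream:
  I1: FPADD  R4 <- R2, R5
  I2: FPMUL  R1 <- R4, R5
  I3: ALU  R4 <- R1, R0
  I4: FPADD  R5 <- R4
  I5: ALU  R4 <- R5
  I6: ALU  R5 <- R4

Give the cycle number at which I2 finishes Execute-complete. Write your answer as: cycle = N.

cycle = 12

t=1  I1→FPADD
t=2  I1 RO | I2→FPMUL
t=5  I1 EX
t=6  I1 WR R4
t=7  I2 RO | I3→ALU
t=8  I4→FPADD
t=12  I2 EX
t=13  I2 WR R1
t=14  I3 RO
t=15  I3 EX
t=16  I3 WR R4
t=17  I4 RO | I5→ALU
t=20  I4 EX
t=21  I4 WR R5
t=22  I5 RO
t=23  I5 EX
t=24  I5 WR R4
t=25  I6→ALU
t=26  I6 RO
t=27  I6 EX
t=28  I6 WR R5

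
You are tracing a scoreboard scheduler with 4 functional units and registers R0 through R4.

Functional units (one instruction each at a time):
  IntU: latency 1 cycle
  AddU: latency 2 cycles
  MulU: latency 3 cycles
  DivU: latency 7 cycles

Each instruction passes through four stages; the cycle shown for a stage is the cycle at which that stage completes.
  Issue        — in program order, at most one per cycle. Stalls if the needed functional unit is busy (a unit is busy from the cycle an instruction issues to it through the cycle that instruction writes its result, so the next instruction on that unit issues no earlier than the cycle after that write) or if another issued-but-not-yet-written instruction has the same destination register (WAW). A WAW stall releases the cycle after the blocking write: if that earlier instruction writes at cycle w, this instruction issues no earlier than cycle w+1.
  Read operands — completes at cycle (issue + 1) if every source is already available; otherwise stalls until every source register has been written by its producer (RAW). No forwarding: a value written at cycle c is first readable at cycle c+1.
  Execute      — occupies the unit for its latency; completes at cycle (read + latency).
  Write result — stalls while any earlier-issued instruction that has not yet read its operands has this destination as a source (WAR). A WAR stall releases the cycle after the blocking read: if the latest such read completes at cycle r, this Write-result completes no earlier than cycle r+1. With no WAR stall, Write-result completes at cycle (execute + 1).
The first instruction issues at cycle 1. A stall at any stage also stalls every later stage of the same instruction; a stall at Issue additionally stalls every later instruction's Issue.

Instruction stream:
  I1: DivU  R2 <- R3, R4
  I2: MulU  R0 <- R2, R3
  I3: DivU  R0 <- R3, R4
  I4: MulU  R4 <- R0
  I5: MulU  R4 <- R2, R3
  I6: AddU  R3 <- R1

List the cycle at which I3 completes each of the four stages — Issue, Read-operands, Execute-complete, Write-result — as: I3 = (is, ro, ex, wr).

I3 = (16, 17, 24, 25)

I1: IS=1 RO=2 EX=9 WR=10
I2: IS=2 RO=11 EX=14 WR=15  [RAW R2: wait I1 write@10]
I3: IS=16 RO=17 EX=24 WR=25  [WAW R0: wait I2 write@15]
I4: IS=17 RO=26 EX=29 WR=30  [RAW R0: wait I3 write@25]
I5: IS=31 RO=32 EX=35 WR=36  [struct: MulU busy until I4 writes@30]
I6: IS=32 RO=33 EX=35 WR=36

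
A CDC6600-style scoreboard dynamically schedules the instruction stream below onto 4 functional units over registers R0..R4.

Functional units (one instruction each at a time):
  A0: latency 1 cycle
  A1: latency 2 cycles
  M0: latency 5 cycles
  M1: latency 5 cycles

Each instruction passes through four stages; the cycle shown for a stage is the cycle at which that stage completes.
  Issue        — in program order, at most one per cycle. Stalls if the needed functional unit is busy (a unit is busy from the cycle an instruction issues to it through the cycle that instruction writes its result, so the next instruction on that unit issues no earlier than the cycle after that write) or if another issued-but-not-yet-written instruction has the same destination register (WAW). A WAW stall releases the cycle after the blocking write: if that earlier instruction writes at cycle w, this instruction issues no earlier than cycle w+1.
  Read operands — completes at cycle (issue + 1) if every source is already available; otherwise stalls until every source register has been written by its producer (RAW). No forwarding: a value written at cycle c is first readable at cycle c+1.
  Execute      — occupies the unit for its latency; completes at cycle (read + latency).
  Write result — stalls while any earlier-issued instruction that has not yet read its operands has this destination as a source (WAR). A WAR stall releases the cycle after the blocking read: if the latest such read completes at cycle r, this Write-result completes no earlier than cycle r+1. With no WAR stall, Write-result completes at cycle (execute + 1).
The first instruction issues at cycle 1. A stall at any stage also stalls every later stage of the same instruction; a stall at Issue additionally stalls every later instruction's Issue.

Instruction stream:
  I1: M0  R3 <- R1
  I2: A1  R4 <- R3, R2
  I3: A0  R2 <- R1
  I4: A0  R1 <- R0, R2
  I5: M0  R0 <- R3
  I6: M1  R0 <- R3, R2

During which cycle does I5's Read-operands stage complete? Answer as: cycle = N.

1) issue 1, read 2, done 7, write 8
2) issue 2, read 9, done 11, write 12  <RAW R3: wait I1 write@8>
3) issue 3, read 4, done 5, write 10  <WAR R2: wait I2 read@9>
4) issue 11, read 12, done 13, write 14  <struct: A0 busy until I3 writes@10>
5) issue 12, read 13, done 18, write 19
6) issue 20, read 21, done 26, write 27  <WAW R0: wait I5 write@19>

cycle = 13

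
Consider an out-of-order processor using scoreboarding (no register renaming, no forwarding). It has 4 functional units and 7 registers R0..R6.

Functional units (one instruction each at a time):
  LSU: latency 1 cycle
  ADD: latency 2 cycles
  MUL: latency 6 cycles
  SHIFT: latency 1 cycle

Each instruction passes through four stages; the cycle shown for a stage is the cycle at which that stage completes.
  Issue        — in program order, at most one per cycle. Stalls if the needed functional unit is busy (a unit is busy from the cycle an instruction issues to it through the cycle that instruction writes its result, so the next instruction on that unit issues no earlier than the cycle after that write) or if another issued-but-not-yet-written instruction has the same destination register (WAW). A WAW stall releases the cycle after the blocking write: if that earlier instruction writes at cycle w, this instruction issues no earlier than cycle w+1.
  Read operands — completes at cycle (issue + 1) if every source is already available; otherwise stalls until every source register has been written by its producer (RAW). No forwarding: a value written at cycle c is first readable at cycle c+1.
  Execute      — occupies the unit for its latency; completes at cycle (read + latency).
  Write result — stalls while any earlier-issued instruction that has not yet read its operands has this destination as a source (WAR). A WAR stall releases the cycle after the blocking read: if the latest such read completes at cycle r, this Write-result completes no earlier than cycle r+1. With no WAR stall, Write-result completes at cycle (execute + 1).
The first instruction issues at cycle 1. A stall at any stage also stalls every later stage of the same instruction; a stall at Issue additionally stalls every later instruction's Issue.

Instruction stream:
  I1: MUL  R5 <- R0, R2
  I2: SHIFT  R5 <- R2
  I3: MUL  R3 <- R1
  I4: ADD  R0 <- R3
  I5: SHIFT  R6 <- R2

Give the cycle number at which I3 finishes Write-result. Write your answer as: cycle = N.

cycle = 19

c1: issue I1 (MUL)
c2: I1 read-ops
c8: I1 finished on MUL
c9: I1→R5
c10: issue I2 (SHIFT)
c11: I2 read-ops · issue I3 (MUL)
c12: I2 finished on SHIFT · I3 read-ops · issue I4 (ADD)
c13: I2→R5
c14: issue I5 (SHIFT)
c15: I5 read-ops
c16: I5 finished on SHIFT
c17: I5→R6
c18: I3 finished on MUL
c19: I3→R3
c20: I4 read-ops
c22: I4 finished on ADD
c23: I4→R0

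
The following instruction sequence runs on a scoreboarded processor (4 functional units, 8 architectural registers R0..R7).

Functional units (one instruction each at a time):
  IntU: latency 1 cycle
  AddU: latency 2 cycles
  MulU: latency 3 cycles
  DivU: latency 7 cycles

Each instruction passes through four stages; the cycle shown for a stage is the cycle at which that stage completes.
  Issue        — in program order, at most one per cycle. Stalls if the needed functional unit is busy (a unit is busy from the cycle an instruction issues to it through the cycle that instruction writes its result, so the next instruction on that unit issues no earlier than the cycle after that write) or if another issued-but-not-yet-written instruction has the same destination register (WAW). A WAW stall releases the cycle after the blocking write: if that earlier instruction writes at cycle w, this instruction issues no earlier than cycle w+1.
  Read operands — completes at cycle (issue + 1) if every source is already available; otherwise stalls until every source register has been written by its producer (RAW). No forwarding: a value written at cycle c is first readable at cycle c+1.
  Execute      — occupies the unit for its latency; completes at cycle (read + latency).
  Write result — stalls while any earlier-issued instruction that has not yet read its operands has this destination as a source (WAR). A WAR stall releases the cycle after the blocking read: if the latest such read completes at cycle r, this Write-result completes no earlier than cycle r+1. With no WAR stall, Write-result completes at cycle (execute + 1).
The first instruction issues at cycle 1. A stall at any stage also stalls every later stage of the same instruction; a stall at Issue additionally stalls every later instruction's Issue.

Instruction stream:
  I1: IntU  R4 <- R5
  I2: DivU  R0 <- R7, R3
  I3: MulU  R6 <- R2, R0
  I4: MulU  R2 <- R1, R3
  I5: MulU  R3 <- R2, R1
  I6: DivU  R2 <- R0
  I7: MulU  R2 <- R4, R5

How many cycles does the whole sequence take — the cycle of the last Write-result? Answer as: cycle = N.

c1: I1→IntU
c2: I1 RO; I2→DivU
c3: I1 EX; I2 RO; I3→MulU
c4: I1 WR R4
c10: I2 EX
c11: I2 WR R0
c12: I3 RO
c15: I3 EX
c16: I3 WR R6
c17: I4→MulU
c18: I4 RO
c21: I4 EX
c22: I4 WR R2
c23: I5→MulU
c24: I5 RO; I6→DivU
c25: I6 RO
c27: I5 EX
c28: I5 WR R3
c32: I6 EX
c33: I6 WR R2
c34: I7→MulU
c35: I7 RO
c38: I7 EX
c39: I7 WR R2

cycle = 39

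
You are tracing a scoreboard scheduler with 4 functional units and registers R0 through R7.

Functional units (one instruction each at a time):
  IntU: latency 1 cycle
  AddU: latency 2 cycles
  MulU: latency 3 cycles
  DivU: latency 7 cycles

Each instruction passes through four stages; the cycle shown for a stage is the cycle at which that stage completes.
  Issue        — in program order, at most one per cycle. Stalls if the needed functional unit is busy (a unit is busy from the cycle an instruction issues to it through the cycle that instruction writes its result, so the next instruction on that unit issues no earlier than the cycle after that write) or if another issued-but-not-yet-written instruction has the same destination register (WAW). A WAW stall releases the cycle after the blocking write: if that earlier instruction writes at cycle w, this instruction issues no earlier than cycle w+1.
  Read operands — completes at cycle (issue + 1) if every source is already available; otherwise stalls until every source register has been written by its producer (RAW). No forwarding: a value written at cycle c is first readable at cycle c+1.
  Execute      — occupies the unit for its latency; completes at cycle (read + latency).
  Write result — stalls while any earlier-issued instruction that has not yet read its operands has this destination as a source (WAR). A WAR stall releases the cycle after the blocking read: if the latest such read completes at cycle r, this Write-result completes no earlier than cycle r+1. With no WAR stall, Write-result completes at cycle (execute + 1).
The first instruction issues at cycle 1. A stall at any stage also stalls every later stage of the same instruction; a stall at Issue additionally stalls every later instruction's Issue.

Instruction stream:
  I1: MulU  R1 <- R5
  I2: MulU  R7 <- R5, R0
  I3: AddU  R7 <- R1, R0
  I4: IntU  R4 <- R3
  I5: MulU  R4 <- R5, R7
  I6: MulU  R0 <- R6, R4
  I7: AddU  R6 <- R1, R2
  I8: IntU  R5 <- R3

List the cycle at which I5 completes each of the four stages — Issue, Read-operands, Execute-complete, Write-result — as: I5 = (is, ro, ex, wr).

I5 = (18, 19, 22, 23)

  I1 | 1 | 2 | 5 | 6
  I2 | 7 | 8 | 11 | 12   struct: MulU busy until I1 writes@6
  I3 | 13 | 14 | 16 | 17   WAW R7: wait I2 write@12
  I4 | 14 | 15 | 16 | 17
  I5 | 18 | 19 | 22 | 23   WAW R4: wait I4 write@17
  I6 | 24 | 25 | 28 | 29   struct: MulU busy until I5 writes@23
  I7 | 25 | 26 | 28 | 29
  I8 | 26 | 27 | 28 | 29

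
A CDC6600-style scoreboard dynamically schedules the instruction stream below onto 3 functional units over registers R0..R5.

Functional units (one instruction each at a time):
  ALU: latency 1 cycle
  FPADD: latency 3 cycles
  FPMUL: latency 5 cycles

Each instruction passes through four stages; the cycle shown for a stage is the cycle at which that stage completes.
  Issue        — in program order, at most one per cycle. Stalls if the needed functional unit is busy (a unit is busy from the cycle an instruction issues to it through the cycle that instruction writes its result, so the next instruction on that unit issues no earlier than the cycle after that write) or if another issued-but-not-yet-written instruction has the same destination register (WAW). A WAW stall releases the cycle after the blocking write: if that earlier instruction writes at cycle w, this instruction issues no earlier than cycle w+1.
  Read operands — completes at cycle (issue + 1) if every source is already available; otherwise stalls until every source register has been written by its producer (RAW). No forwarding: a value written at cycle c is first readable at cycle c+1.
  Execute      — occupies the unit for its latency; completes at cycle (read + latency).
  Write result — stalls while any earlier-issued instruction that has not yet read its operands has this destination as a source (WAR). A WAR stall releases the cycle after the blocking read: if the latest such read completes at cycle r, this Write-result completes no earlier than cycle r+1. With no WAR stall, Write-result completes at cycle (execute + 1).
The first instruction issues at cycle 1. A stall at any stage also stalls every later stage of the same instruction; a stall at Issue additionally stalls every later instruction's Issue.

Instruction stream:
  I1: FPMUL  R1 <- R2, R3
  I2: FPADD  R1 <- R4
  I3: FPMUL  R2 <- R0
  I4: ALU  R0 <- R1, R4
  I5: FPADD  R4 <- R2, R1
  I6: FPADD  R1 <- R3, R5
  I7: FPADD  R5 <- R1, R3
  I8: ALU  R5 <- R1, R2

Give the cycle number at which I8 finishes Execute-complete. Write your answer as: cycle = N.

cycle = 37

I1  is:1  ro:2  ex:7  wr:8
I2  is:9  ro:10  ex:13  wr:14  — WAW R1: wait I1 write@8
I3  is:10  ro:11  ex:16  wr:17
I4  is:11  ro:15  ex:16  wr:17  — RAW R1: wait I2 write@14
I5  is:15  ro:18  ex:21  wr:22  — struct: FPADD busy until I2 writes@14, RAW R2: wait I3 write@17
I6  is:23  ro:24  ex:27  wr:28  — struct: FPADD busy until I5 writes@22
I7  is:29  ro:30  ex:33  wr:34  — struct: FPADD busy until I6 writes@28
I8  is:35  ro:36  ex:37  wr:38  — WAW R5: wait I7 write@34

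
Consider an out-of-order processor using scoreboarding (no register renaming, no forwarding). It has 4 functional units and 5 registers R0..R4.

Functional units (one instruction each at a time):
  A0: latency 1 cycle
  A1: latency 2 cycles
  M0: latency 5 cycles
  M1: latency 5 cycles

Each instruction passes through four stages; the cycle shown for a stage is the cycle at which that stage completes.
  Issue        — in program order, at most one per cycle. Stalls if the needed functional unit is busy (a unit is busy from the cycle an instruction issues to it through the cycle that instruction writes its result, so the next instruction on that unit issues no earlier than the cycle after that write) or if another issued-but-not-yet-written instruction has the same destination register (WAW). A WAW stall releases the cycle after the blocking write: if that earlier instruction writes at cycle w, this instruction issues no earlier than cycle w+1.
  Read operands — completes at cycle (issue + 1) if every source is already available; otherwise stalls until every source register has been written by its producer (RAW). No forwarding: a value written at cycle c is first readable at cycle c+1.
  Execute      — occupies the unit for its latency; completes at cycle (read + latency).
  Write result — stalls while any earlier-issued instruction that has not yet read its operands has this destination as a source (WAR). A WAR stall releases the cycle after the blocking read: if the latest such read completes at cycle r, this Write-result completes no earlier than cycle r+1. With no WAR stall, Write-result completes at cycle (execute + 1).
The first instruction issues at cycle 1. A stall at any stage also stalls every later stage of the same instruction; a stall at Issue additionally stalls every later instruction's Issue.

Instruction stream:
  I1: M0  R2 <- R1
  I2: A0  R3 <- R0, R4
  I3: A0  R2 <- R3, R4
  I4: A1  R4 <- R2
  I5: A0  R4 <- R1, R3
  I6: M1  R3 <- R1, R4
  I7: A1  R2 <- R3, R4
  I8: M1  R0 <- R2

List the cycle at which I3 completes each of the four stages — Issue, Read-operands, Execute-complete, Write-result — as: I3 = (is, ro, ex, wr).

[I1] 1/2/7/8
[I2] 2/3/4/5
[I3] 9/10/11/12  (WAW R2: wait I1 write@8)
[I4] 10/13/15/16  (RAW R2: wait I3 write@12)
[I5] 17/18/19/20  (WAW R4: wait I4 write@16)
[I6] 18/21/26/27  (RAW R4: wait I5 write@20)
[I7] 19/28/30/31  (RAW R3: wait I6 write@27)
[I8] 28/32/37/38  (struct: M1 busy until I6 writes@27; RAW R2: wait I7 write@31)

I3 = (9, 10, 11, 12)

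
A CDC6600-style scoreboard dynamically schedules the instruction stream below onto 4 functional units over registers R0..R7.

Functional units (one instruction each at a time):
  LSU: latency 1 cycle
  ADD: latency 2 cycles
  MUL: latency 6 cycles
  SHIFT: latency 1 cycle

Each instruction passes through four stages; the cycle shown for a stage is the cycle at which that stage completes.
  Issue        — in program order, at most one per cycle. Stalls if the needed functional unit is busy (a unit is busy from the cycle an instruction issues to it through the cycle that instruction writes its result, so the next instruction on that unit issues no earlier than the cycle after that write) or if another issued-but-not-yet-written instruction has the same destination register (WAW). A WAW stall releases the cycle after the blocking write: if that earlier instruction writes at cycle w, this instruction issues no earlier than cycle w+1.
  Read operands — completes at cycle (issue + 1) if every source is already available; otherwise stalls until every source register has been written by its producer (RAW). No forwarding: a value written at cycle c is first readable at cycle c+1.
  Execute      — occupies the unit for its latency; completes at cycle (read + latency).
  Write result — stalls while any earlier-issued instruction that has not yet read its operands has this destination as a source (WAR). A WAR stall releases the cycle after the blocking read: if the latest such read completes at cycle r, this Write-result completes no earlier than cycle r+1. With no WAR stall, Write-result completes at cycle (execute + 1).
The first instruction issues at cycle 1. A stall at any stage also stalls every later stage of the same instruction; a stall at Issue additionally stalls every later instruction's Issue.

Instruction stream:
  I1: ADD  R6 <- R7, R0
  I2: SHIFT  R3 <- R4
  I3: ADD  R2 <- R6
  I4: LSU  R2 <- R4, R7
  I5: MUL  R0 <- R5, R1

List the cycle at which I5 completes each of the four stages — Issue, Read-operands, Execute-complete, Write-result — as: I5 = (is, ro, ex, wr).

I5 = (12, 13, 19, 20)

[1] I1 dispatched to ADD
[2] I1 operands ready · I2 dispatched to SHIFT
[3] I2 operands ready
[4] I1 complete · I2 complete
[5] R6←I1 · R3←I2
[6] I3 dispatched to ADD
[7] I3 operands ready
[9] I3 complete
[10] R2←I3
[11] I4 dispatched to LSU
[12] I4 operands ready · I5 dispatched to MUL
[13] I4 complete · I5 operands ready
[14] R2←I4
[19] I5 complete
[20] R0←I5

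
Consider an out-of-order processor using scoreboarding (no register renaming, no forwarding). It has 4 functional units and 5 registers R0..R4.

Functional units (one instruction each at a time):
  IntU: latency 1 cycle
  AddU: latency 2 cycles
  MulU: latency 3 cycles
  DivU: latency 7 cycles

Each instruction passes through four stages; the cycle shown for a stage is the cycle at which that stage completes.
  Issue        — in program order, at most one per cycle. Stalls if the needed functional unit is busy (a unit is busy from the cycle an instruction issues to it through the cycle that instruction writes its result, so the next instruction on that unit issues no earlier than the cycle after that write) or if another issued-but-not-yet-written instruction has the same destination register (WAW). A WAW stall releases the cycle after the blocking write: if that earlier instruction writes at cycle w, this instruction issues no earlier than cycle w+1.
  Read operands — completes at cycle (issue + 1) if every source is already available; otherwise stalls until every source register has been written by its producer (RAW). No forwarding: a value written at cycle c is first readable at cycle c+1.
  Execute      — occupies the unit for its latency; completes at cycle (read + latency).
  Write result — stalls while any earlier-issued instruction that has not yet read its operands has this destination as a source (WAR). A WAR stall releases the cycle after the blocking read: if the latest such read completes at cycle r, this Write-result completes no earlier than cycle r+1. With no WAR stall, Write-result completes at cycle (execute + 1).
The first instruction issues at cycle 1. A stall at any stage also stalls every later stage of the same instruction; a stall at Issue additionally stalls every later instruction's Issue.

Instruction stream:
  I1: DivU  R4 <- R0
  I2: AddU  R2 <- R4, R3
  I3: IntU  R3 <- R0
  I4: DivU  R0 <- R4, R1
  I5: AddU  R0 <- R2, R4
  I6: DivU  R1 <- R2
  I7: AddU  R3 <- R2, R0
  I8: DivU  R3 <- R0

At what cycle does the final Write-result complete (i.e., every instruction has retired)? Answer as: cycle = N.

cycle = 41

cycle 1: I1 issues→DivU
cycle 2: I1 reads · I2 issues→AddU
cycle 3: I3 issues→IntU
cycle 4: I3 reads
cycle 5: I3 exec-done
cycle 9: I1 exec-done
cycle 10: I1 writes R4
cycle 11: I2 reads · I4 issues→DivU
cycle 12: I3 writes R3 · I4 reads
cycle 13: I2 exec-done
cycle 14: I2 writes R2
cycle 19: I4 exec-done
cycle 20: I4 writes R0
cycle 21: I5 issues→AddU
cycle 22: I5 reads · I6 issues→DivU
cycle 23: I6 reads
cycle 24: I5 exec-done
cycle 25: I5 writes R0
cycle 26: I7 issues→AddU
cycle 27: I7 reads
cycle 29: I7 exec-done
cycle 30: I6 exec-done · I7 writes R3
cycle 31: I6 writes R1
cycle 32: I8 issues→DivU
cycle 33: I8 reads
cycle 40: I8 exec-done
cycle 41: I8 writes R3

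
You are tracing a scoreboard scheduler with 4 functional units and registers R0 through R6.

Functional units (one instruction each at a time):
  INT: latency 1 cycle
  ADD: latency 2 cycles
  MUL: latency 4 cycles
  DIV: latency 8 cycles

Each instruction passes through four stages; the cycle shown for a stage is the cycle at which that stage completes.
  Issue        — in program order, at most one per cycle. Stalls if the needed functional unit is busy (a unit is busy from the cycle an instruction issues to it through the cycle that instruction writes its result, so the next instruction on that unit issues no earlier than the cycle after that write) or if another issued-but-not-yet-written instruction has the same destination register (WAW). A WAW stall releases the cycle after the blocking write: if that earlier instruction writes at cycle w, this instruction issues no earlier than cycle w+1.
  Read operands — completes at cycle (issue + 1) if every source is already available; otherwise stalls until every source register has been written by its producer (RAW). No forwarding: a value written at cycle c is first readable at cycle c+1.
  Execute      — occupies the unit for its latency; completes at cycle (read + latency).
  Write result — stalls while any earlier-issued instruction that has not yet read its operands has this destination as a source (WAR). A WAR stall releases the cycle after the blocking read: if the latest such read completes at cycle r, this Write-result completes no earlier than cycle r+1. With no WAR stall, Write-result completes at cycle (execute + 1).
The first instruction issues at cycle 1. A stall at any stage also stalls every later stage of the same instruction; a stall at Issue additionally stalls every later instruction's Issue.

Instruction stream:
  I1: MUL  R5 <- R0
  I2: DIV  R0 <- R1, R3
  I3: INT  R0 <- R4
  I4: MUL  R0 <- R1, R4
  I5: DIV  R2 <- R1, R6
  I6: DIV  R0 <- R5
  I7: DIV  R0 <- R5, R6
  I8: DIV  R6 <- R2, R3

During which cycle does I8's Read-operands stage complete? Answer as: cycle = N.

cycle = 52

[1] issue I1 (MUL)
[2] I1 read-ops, issue I2 (DIV)
[3] I2 read-ops
[6] I1 finished on MUL
[7] I1→R5
[11] I2 finished on DIV
[12] I2→R0
[13] issue I3 (INT)
[14] I3 read-ops
[15] I3 finished on INT
[16] I3→R0
[17] issue I4 (MUL)
[18] I4 read-ops, issue I5 (DIV)
[19] I5 read-ops
[22] I4 finished on MUL
[23] I4→R0
[27] I5 finished on DIV
[28] I5→R2
[29] issue I6 (DIV)
[30] I6 read-ops
[38] I6 finished on DIV
[39] I6→R0
[40] issue I7 (DIV)
[41] I7 read-ops
[49] I7 finished on DIV
[50] I7→R0
[51] issue I8 (DIV)
[52] I8 read-ops
[60] I8 finished on DIV
[61] I8→R6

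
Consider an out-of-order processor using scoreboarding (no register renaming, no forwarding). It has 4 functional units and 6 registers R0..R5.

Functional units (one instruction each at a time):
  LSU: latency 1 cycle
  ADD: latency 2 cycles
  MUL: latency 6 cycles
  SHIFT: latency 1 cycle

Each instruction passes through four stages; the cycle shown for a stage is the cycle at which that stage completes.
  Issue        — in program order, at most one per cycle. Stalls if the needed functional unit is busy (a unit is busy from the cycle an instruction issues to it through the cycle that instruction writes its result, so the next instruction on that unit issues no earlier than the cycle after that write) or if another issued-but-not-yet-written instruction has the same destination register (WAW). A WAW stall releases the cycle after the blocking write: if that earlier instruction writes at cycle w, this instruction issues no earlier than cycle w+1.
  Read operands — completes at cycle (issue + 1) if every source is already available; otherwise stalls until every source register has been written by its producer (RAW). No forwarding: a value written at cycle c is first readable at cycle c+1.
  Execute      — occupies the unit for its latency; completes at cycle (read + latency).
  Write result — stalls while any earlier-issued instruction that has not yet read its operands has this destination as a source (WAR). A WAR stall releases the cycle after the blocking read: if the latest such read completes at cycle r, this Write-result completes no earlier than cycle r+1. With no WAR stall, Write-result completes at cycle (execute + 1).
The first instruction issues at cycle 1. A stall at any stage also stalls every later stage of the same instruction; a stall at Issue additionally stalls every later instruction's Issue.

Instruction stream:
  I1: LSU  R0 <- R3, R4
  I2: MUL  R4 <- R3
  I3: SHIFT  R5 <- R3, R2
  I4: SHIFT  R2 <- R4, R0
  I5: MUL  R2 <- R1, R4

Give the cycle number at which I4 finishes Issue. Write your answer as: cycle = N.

[I1] 1/2/3/4
[I2] 2/3/9/10
[I3] 3/4/5/6
[I4] 7/11/12/13  (struct: SHIFT busy until I3 writes@6; RAW R4: wait I2 write@10)
[I5] 14/15/21/22  (WAW R2: wait I4 write@13)

cycle = 7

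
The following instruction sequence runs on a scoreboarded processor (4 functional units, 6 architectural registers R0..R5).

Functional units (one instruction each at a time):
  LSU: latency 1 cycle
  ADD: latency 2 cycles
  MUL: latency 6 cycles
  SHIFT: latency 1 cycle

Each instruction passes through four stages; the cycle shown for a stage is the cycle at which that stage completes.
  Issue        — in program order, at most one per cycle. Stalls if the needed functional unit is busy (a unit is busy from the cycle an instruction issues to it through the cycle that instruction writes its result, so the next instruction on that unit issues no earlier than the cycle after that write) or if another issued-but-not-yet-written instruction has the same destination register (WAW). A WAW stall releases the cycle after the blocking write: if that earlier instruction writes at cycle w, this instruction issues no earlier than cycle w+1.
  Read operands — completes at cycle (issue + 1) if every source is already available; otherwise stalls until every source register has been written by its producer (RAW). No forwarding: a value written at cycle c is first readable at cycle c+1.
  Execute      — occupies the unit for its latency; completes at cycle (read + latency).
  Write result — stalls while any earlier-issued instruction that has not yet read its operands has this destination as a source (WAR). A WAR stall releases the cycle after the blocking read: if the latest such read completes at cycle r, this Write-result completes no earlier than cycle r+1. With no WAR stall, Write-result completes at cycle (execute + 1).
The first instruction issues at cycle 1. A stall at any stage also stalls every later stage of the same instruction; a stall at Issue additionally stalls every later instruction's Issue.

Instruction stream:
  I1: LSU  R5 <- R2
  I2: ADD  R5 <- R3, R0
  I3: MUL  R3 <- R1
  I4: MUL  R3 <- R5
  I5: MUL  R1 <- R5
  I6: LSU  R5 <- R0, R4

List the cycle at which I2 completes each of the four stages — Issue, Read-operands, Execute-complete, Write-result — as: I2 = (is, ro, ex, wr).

I1  is:1  ro:2  ex:3  wr:4
I2  is:5  ro:6  ex:8  wr:9  — WAW R5: wait I1 write@4
I3  is:6  ro:7  ex:13  wr:14
I4  is:15  ro:16  ex:22  wr:23  — struct: MUL busy until I3 writes@14
I5  is:24  ro:25  ex:31  wr:32  — struct: MUL busy until I4 writes@23
I6  is:25  ro:26  ex:27  wr:28

I2 = (5, 6, 8, 9)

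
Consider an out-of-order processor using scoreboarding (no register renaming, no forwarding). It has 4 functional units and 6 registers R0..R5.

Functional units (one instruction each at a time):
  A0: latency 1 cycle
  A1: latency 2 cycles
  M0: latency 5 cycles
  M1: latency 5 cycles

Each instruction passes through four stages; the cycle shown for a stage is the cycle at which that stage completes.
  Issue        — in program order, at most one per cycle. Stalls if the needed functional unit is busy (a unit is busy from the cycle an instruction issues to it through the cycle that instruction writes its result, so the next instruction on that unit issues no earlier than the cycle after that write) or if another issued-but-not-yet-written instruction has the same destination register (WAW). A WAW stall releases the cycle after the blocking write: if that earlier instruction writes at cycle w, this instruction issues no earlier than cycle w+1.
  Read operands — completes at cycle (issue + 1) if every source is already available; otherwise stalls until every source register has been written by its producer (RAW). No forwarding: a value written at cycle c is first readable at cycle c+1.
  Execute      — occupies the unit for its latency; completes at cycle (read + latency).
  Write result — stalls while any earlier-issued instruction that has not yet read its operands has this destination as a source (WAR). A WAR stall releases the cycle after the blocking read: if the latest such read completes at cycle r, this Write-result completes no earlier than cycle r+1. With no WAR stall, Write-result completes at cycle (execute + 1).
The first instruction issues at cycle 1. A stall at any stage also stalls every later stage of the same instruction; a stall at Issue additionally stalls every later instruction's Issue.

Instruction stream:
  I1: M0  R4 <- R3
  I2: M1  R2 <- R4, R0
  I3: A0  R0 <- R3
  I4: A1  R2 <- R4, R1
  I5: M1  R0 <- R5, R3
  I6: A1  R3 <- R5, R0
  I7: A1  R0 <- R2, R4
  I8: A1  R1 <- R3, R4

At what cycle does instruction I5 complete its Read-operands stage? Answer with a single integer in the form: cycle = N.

I1: IS=1 RO=2 EX=7 WR=8
I2: IS=2 RO=9 EX=14 WR=15  [RAW R4: wait I1 write@8]
I3: IS=3 RO=4 EX=5 WR=10  [WAR R0: wait I2 read@9]
I4: IS=16 RO=17 EX=19 WR=20  [WAW R2: wait I2 write@15]
I5: IS=17 RO=18 EX=23 WR=24
I6: IS=21 RO=25 EX=27 WR=28  [struct: A1 busy until I4 writes@20; RAW R0: wait I5 write@24]
I7: IS=29 RO=30 EX=32 WR=33  [struct: A1 busy until I6 writes@28]
I8: IS=34 RO=35 EX=37 WR=38  [struct: A1 busy until I7 writes@33]

cycle = 18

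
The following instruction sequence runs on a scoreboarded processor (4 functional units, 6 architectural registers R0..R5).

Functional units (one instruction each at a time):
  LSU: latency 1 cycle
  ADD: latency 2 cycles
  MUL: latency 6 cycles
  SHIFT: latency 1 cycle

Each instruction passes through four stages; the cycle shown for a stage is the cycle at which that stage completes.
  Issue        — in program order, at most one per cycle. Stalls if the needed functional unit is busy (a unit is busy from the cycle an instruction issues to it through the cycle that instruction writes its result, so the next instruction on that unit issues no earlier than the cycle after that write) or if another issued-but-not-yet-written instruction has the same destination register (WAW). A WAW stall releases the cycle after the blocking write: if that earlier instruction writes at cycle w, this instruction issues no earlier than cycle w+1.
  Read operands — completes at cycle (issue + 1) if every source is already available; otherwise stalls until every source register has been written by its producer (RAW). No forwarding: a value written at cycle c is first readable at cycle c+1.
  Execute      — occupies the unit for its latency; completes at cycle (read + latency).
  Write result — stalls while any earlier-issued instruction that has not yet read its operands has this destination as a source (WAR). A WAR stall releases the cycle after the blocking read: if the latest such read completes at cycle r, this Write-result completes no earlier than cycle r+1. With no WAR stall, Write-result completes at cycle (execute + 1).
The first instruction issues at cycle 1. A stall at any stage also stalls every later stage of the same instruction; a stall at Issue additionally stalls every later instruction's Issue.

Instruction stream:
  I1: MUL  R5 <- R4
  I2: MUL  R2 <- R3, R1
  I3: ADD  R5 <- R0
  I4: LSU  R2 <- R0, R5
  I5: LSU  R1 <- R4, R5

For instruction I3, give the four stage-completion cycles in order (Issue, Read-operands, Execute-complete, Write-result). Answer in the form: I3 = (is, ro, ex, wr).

I3 = (11, 12, 14, 15)

  I1 | 1 | 2 | 8 | 9
  I2 | 10 | 11 | 17 | 18   struct: MUL busy until I1 writes@9
  I3 | 11 | 12 | 14 | 15
  I4 | 19 | 20 | 21 | 22   WAW R2: wait I2 write@18
  I5 | 23 | 24 | 25 | 26   struct: LSU busy until I4 writes@22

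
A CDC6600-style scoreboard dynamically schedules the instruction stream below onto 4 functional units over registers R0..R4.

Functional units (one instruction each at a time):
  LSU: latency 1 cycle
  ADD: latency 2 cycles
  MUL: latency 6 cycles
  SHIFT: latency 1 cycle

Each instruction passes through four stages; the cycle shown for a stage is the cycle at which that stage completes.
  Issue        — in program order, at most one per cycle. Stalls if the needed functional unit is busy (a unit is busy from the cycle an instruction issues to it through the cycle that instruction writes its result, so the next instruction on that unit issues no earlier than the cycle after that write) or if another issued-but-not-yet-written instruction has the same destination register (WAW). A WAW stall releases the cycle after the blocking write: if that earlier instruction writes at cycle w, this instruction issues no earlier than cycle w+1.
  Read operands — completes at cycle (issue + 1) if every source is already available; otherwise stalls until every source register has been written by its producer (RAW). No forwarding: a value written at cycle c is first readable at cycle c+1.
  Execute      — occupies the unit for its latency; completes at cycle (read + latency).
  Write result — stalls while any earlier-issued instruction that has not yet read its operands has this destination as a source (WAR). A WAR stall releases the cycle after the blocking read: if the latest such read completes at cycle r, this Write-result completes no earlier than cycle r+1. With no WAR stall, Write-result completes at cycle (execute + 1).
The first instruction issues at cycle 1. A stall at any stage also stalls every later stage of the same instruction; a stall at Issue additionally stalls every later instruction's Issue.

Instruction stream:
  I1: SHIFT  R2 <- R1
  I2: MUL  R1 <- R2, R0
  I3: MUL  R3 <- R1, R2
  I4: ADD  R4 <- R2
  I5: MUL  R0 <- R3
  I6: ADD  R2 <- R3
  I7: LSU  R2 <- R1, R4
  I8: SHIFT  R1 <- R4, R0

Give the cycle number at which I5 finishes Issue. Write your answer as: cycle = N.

cycle = 22

[1] I1→SHIFT
[2] I1 RO | I2→MUL
[3] I1 EX
[4] I1 WR R2
[5] I2 RO
[11] I2 EX
[12] I2 WR R1
[13] I3→MUL
[14] I3 RO | I4→ADD
[15] I4 RO
[17] I4 EX
[18] I4 WR R4
[20] I3 EX
[21] I3 WR R3
[22] I5→MUL
[23] I5 RO | I6→ADD
[24] I6 RO
[26] I6 EX
[27] I6 WR R2
[28] I7→LSU
[29] I5 EX | I7 RO | I8→SHIFT
[30] I5 WR R0 | I7 EX
[31] I7 WR R2 | I8 RO
[32] I8 EX
[33] I8 WR R1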